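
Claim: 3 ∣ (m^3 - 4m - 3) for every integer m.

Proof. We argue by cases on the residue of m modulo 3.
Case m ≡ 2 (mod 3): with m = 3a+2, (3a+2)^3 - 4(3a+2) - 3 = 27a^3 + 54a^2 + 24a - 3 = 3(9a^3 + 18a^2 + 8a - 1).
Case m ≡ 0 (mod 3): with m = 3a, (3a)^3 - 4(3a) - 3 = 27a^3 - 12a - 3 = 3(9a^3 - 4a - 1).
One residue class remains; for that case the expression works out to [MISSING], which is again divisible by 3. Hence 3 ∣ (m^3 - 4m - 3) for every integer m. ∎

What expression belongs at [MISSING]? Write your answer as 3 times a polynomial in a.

Only m ≡ 1 (mod 3) is unaccounted for. Put m = 3a+1:
(3a+1)^3 - 4(3a+1) - 3 expands to 27a^3 + 27a^2 - 3a - 6,
and factoring out 3 leaves 3(9a^3 + 9a^2 - a - 2).

3(9a^3 + 9a^2 - a - 2)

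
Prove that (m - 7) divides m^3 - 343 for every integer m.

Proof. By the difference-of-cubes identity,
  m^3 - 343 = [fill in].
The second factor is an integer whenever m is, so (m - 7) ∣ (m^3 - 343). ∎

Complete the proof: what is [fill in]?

(m - 7)(m^2 + 7m + 49)

Polynomial division of m^3 - 343 by m - 7 leaves remainder 0 and quotient m^2 + 7m + 49.
Hence m^3 - 343 = (m - 7)(m^2 + 7m + 49).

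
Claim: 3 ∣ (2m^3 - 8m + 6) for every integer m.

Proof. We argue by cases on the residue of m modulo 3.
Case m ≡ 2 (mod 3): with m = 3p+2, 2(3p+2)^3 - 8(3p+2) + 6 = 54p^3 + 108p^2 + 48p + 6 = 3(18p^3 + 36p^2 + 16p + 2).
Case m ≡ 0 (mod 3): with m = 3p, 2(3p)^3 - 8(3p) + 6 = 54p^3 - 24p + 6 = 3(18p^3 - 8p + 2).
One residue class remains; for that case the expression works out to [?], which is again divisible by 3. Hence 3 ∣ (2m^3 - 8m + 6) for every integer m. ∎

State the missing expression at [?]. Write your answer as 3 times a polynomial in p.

3(18p^3 + 18p^2 - 2p)

Only m ≡ 1 (mod 3) is unaccounted for. Put m = 3p+1:
2(3p+1)^3 - 8(3p+1) + 6 expands to 54p^3 + 54p^2 - 6p,
and factoring out 3 leaves 3(18p^3 + 18p^2 - 2p).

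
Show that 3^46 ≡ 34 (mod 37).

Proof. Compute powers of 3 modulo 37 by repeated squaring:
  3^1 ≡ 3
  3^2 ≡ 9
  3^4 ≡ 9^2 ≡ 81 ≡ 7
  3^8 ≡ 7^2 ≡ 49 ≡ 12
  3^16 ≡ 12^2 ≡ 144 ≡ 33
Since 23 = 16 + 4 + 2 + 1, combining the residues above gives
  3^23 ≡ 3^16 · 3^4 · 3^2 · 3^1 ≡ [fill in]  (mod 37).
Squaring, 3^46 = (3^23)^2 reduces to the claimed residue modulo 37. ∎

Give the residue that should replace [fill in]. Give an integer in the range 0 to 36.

21

3^16 · 3^4 · 3^2 · 3^1 ≡ 33 · 7 · 9 · 3 = 6237.
6237 mod 37 = 21, so 3^23 ≡ 21 (mod 37).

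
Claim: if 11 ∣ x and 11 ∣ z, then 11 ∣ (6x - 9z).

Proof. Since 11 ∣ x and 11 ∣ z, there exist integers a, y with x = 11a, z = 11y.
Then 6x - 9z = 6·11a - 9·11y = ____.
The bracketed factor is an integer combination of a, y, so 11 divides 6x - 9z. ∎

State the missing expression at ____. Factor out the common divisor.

11(6a - 9y)

Each term has a factor of 11: 6·11a - 9·11y = 11·(6a - 9y).
Since 6a - 9y is an integer, 11 ∣ (6x - 9z).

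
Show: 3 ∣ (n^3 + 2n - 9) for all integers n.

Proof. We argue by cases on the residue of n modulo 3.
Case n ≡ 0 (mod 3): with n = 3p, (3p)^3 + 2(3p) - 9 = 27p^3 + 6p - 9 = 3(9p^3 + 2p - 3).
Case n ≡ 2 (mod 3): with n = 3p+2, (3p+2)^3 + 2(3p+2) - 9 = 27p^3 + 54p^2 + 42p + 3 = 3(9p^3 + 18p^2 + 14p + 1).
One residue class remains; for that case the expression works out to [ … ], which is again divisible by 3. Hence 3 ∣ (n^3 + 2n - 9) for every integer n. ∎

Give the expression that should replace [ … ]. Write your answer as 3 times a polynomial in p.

3(9p^3 + 9p^2 + 5p - 2)

Only n ≡ 1 (mod 3) is unaccounted for. Put n = 3p+1:
(3p+1)^3 + 2(3p+1) - 9 expands to 27p^3 + 27p^2 + 15p - 6,
and factoring out 3 leaves 3(9p^3 + 9p^2 + 5p - 2).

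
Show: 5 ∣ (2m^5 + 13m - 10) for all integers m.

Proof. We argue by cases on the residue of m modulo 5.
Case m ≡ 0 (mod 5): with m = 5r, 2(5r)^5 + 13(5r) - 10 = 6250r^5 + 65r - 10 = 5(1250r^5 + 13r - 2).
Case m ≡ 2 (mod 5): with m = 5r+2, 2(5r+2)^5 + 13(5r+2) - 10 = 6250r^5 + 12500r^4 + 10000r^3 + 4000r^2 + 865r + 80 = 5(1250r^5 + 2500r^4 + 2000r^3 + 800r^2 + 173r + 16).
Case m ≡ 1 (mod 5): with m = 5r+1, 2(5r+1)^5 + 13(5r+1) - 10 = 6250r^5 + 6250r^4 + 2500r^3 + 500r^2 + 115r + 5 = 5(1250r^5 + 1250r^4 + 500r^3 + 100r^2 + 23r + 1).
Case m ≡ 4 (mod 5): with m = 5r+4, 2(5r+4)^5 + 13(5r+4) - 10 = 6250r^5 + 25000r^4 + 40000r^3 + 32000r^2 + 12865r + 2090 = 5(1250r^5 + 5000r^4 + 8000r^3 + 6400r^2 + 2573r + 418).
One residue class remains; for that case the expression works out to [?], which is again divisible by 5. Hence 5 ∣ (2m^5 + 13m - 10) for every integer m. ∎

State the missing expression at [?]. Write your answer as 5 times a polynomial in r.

5(1250r^5 + 3750r^4 + 4500r^3 + 2700r^2 + 823r + 103)

Only m ≡ 3 (mod 5) is unaccounted for. Put m = 5r+3:
2(5r+3)^5 + 13(5r+3) - 10 expands to 6250r^5 + 18750r^4 + 22500r^3 + 13500r^2 + 4115r + 515,
and factoring out 5 leaves 5(1250r^5 + 3750r^4 + 4500r^3 + 2700r^2 + 823r + 103).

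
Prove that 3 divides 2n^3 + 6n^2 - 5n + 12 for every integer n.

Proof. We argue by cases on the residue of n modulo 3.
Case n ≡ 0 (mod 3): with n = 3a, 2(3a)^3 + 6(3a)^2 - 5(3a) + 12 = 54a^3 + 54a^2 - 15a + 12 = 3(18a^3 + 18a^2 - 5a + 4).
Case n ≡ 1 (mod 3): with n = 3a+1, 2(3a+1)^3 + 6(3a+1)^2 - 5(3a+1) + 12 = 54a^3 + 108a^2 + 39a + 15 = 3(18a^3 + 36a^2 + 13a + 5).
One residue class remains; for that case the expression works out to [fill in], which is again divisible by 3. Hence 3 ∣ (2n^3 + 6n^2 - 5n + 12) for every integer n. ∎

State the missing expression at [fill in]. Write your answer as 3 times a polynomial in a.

3(18a^3 + 54a^2 + 43a + 14)

Only n ≡ 2 (mod 3) is unaccounted for. Put n = 3a+2:
2(3a+2)^3 + 6(3a+2)^2 - 5(3a+2) + 12 expands to 54a^3 + 162a^2 + 129a + 42,
and factoring out 3 leaves 3(18a^3 + 54a^2 + 43a + 14).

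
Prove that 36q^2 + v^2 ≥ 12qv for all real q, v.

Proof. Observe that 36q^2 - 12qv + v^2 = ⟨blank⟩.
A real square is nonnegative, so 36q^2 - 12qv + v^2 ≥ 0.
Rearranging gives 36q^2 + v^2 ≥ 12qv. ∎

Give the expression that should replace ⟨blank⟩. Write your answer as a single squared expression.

(6q - v)^2

36q^2 - 12qv + v^2 is a perfect-square trinomial: the outer terms are (6q)^2 and (v)^2, and the cross term is -2·6q·v.
So 36q^2 - 12qv + v^2 = (6q - v)^2 ≥ 0.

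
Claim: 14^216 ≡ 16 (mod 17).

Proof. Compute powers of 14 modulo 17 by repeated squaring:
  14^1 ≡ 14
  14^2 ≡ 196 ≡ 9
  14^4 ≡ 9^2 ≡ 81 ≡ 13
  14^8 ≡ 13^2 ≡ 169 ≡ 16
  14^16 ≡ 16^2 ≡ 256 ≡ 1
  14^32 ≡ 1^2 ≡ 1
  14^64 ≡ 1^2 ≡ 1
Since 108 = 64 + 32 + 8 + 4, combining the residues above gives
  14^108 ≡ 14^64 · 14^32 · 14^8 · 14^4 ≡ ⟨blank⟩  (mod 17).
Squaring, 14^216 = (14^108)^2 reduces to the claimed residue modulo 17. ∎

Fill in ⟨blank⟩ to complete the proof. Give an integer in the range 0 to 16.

Multiply the listed residues: 1 · 1 · 16 · 13 = 1 → 16 → 208.
Reducing modulo 17: 208 = 12·17 + 4, so 14^108 ≡ 4.

4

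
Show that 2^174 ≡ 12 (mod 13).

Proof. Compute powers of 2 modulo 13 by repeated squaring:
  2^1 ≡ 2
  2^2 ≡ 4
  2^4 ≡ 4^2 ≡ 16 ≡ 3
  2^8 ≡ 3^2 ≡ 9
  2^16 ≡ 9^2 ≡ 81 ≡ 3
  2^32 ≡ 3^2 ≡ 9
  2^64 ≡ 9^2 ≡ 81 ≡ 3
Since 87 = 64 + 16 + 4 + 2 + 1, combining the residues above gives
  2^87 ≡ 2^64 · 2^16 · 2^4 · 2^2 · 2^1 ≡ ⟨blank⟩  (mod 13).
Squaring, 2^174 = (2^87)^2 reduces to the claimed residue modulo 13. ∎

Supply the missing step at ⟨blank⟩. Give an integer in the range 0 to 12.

Multiply the listed residues: 3 · 3 · 3 · 4 · 2 = 9 → 27 → 108 → 216.
Reducing modulo 13: 216 = 16·13 + 8, so 2^87 ≡ 8.

8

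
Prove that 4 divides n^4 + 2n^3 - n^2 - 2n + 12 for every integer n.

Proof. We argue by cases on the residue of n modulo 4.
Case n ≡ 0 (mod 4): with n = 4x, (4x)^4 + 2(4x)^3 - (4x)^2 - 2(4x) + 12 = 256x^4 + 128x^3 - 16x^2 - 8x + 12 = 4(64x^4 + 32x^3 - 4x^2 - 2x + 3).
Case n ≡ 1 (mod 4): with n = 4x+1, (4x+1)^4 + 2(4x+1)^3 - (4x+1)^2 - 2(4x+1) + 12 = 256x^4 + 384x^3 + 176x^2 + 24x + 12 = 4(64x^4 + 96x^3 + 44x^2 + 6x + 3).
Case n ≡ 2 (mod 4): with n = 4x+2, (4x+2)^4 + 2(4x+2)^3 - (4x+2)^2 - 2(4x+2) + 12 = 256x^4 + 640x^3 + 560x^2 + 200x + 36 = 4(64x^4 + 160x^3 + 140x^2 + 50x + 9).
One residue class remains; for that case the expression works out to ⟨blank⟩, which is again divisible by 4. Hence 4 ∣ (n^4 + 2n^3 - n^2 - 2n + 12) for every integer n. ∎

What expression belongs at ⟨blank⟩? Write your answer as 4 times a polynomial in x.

4(64x^4 + 224x^3 + 284x^2 + 154x + 33)

The residues treated are {0, 1, 2}, so the missing case is n ≡ 3 (mod 4); write n = 4x+3.
Then (4x+3)^4 + 2(4x+3)^3 - (4x+3)^2 - 2(4x+3) + 12 = 256x^4 + 896x^3 + 1136x^2 + 616x + 132 = 4(64x^4 + 224x^3 + 284x^2 + 154x + 33).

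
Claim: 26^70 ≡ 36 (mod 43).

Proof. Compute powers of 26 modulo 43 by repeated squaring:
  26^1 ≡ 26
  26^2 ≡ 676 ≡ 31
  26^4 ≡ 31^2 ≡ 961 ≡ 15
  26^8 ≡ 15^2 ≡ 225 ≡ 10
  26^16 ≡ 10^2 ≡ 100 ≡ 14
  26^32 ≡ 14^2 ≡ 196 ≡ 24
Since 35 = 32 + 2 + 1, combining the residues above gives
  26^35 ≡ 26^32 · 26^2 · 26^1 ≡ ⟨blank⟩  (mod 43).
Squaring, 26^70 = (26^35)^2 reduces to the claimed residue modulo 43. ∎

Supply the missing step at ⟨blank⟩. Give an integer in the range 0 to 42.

37

26^32 · 26^2 · 26^1 ≡ 24 · 31 · 26 = 19344.
19344 mod 43 = 37, so 26^35 ≡ 37 (mod 43).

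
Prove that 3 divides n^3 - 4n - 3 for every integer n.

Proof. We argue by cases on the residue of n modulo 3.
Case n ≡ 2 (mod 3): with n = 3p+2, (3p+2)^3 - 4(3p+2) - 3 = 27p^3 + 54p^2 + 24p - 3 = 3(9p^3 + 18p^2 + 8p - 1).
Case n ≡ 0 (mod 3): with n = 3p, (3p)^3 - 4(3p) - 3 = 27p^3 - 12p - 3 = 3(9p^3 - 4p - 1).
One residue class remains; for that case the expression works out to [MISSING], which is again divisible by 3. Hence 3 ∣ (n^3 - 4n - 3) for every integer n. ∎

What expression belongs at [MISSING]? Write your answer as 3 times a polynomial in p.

The residues treated are {2, 0}, so the missing case is n ≡ 1 (mod 3); write n = 3p+1.
Then (3p+1)^3 - 4(3p+1) - 3 = 27p^3 + 27p^2 - 3p - 6 = 3(9p^3 + 9p^2 - p - 2).

3(9p^3 + 9p^2 - p - 2)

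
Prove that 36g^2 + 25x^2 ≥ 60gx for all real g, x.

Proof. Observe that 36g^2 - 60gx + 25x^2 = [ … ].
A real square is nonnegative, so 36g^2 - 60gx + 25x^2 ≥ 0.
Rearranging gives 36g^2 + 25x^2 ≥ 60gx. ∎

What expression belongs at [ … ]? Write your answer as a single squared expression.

36g^2 - 60gx + 25x^2 is a perfect-square trinomial: the outer terms are (6g)^2 and (5x)^2, and the cross term is -2·6g·5x.
So 36g^2 - 60gx + 25x^2 = (6g - 5x)^2 ≥ 0.

(6g - 5x)^2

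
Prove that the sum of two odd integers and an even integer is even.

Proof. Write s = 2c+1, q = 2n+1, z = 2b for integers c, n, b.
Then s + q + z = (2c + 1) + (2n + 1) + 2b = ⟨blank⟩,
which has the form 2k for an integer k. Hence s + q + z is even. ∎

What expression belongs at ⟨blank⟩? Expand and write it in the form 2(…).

2(b + c + n + 1)

(2c + 1) + (2n + 1) + 2b = 2b + 2c + 2n + 2
= 2(b + c + n + 1).
Since b + c + n + 1 is an integer, the sum is of the form 2k for an integer k.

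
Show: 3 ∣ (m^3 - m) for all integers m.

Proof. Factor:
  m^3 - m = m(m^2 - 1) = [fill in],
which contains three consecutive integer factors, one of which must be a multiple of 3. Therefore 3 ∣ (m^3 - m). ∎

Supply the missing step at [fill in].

m(m^2 - 1) = m(m - 1)(m + 1) = (m - 1)m(m + 1).
These three factors are consecutive integers, so their product is divisible by 3.

(m - 1)m(m + 1)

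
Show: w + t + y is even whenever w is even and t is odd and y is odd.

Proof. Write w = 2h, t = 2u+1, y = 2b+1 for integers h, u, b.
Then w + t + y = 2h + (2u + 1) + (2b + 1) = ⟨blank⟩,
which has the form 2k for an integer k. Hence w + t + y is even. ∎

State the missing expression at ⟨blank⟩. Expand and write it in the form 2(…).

Expanding: 2h + (2u + 1) + (2b + 1) = 2b + 2h + 2u + 2.
Every term is even; pulling out the factor of 2 gives 2(b + h + u + 1).

2(b + h + u + 1)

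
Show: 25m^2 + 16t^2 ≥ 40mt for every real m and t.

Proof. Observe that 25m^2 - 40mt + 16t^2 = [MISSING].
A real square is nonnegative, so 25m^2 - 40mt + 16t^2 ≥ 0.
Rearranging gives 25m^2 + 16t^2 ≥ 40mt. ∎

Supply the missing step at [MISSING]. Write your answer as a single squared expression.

(5m - 4t)^2

25m^2 - 40mt + 16t^2 is a perfect-square trinomial: the outer terms are (5m)^2 and (4t)^2, and the cross term is -2·5m·4t.
So 25m^2 - 40mt + 16t^2 = (5m - 4t)^2 ≥ 0.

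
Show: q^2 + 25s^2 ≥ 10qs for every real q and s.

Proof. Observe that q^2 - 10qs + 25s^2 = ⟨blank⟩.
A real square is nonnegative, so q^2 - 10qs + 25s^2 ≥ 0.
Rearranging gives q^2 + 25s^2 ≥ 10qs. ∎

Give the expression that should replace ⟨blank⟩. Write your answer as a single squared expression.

The leading and trailing coefficients are 1^2 and 5^2, and 10 = 2·1·5, so the trinomial is (q - 5s)^2.
Hence q^2 - 10qs + 25s^2 ≥ 0.

(q - 5s)^2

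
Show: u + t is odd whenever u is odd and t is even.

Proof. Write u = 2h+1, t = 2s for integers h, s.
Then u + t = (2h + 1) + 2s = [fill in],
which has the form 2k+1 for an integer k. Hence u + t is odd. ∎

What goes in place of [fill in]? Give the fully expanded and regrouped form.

2(h + s) + 1

Expanding: (2h + 1) + 2s = 2h + 2s + 1.
Every term except the constant is even, so this is 2(h + s) + 1,
and h + s ∈ ℤ gives the required form.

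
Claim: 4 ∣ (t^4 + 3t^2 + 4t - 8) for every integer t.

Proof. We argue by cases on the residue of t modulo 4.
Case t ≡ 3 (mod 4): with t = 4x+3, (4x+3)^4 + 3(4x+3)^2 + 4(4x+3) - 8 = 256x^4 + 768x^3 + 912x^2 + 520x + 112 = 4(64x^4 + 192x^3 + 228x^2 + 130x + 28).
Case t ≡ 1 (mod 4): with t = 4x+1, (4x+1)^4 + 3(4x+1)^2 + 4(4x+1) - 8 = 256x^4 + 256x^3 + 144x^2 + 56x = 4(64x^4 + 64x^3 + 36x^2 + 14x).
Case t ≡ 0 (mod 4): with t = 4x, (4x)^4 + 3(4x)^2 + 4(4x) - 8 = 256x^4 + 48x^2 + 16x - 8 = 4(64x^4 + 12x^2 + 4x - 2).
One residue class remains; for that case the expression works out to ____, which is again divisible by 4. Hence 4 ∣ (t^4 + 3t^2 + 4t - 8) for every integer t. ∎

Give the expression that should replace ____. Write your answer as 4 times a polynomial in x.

The residues treated are {3, 1, 0}, so the missing case is t ≡ 2 (mod 4); write t = 4x+2.
Then (4x+2)^4 + 3(4x+2)^2 + 4(4x+2) - 8 = 256x^4 + 512x^3 + 432x^2 + 192x + 28 = 4(64x^4 + 128x^3 + 108x^2 + 48x + 7).

4(64x^4 + 128x^3 + 108x^2 + 48x + 7)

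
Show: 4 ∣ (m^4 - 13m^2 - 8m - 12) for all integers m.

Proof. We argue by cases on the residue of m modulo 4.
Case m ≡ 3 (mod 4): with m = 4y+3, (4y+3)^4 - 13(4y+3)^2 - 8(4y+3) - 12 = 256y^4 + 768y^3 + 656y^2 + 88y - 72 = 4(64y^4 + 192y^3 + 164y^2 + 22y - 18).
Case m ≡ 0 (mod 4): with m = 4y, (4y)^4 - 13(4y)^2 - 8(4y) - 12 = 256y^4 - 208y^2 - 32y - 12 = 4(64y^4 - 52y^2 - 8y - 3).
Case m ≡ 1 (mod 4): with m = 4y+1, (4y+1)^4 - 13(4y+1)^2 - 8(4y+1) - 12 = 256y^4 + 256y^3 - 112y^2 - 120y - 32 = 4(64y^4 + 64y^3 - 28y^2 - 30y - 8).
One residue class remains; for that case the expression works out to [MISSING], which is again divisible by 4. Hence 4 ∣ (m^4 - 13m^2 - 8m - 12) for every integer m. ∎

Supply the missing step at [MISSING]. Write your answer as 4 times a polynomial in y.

The residues treated are {3, 0, 1}, so the missing case is m ≡ 2 (mod 4); write m = 4y+2.
Then (4y+2)^4 - 13(4y+2)^2 - 8(4y+2) - 12 = 256y^4 + 512y^3 + 176y^2 - 112y - 64 = 4(64y^4 + 128y^3 + 44y^2 - 28y - 16).

4(64y^4 + 128y^3 + 44y^2 - 28y - 16)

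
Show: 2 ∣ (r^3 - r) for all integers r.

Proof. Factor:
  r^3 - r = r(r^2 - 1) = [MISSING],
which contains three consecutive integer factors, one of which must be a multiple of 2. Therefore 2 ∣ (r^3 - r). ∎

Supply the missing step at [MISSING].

r(r^2 - 1) = r(r - 1)(r + 1) = (r - 1)r(r + 1).
These three factors are consecutive integers, so their product is divisible by 2.

(r - 1)r(r + 1)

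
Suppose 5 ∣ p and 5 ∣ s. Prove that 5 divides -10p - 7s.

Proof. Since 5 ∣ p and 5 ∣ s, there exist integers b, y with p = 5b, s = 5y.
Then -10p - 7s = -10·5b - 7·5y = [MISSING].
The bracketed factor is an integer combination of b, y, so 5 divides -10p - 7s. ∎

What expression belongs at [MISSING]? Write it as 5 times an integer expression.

5(-10b - 7y)

Each term has a factor of 5: -10·5b - 7·5y = 5·(-10b - 7y).
Since -10b - 7y is an integer, 5 ∣ (-10p - 7s).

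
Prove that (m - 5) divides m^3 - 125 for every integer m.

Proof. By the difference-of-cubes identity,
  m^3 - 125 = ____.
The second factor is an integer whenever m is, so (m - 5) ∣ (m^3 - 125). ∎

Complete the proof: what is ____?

(m - 5)(m^2 + 5m + 25)

Polynomial division of m^3 - 125 by m - 5 leaves remainder 0 and quotient m^2 + 5m + 25.
Hence m^3 - 125 = (m - 5)(m^2 + 5m + 25).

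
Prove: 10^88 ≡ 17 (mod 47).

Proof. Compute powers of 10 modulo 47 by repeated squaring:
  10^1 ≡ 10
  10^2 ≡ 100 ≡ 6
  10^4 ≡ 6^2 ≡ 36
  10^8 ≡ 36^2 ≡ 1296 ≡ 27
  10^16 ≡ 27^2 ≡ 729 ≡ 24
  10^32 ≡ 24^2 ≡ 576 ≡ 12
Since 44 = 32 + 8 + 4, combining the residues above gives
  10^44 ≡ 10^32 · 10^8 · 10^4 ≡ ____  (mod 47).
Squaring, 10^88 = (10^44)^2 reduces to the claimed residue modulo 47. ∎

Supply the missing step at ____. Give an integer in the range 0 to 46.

Multiply the listed residues: 12 · 27 · 36 = 324 → 11664.
Reducing modulo 47: 11664 = 248·47 + 8, so 10^44 ≡ 8.

8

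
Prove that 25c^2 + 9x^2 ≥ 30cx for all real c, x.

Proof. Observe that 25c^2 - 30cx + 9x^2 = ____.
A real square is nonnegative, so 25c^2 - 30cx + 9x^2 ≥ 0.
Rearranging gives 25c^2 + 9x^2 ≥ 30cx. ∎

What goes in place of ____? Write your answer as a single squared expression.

The leading and trailing coefficients are 5^2 and 3^2, and 30 = 2·5·3, so the trinomial is (5c - 3x)^2.
Hence 25c^2 - 30cx + 9x^2 ≥ 0.

(5c - 3x)^2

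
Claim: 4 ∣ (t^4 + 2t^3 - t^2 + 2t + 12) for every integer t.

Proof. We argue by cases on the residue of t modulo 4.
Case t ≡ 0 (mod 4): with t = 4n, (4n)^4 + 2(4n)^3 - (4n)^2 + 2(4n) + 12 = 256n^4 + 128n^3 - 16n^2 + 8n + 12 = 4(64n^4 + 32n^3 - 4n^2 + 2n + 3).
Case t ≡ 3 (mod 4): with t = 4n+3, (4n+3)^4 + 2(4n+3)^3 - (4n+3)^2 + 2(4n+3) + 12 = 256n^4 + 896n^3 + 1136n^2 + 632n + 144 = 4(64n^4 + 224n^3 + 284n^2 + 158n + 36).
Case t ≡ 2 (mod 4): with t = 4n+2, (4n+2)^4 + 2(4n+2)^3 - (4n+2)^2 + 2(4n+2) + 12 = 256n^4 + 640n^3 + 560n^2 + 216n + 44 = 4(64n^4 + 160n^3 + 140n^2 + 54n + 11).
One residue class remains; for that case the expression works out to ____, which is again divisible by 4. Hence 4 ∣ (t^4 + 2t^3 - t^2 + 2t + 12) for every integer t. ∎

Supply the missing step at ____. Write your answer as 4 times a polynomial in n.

The residues treated are {0, 3, 2}, so the missing case is t ≡ 1 (mod 4); write t = 4n+1.
Then (4n+1)^4 + 2(4n+1)^3 - (4n+1)^2 + 2(4n+1) + 12 = 256n^4 + 384n^3 + 176n^2 + 40n + 16 = 4(64n^4 + 96n^3 + 44n^2 + 10n + 4).

4(64n^4 + 96n^3 + 44n^2 + 10n + 4)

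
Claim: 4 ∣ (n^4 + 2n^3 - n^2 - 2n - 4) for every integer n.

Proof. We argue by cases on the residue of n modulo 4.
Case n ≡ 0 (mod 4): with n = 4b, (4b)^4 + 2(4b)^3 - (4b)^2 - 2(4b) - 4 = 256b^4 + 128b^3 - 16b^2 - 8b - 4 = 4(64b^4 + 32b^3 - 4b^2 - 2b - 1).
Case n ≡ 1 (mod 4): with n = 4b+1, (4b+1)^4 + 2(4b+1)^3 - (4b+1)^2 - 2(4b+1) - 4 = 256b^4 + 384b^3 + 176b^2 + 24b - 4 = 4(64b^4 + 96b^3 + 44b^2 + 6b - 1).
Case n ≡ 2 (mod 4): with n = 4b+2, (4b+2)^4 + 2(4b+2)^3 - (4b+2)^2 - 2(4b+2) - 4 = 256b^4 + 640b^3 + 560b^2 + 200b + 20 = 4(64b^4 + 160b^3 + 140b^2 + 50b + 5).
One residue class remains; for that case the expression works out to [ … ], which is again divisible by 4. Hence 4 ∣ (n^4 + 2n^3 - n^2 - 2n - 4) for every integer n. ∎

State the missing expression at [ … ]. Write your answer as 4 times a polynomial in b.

4(64b^4 + 224b^3 + 284b^2 + 154b + 29)

The residues treated are {0, 1, 2}, so the missing case is n ≡ 3 (mod 4); write n = 4b+3.
Then (4b+3)^4 + 2(4b+3)^3 - (4b+3)^2 - 2(4b+3) - 4 = 256b^4 + 896b^3 + 1136b^2 + 616b + 116 = 4(64b^4 + 224b^3 + 284b^2 + 154b + 29).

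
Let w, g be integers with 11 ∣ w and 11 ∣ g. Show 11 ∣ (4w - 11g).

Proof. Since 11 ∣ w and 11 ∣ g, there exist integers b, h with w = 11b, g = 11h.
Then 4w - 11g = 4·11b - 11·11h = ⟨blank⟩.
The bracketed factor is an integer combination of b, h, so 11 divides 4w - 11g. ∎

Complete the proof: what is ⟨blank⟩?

Pull the common 11 out of every term: 4·11b - 11·11h = 11(4b - 11h).
4b - 11h is an integer, which exhibits the divisibility.

11(4b - 11h)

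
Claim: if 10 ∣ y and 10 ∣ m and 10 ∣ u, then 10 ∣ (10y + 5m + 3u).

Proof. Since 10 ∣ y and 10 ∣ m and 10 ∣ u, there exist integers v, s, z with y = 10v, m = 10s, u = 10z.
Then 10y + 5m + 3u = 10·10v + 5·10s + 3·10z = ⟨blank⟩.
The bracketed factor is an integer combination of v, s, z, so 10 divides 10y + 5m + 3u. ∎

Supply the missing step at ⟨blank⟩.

10(5s + 10v + 3z)

Pull the common 10 out of every term: 10·10v + 5·10s + 3·10z = 10(5s + 10v + 3z).
5s + 10v + 3z is an integer, which exhibits the divisibility.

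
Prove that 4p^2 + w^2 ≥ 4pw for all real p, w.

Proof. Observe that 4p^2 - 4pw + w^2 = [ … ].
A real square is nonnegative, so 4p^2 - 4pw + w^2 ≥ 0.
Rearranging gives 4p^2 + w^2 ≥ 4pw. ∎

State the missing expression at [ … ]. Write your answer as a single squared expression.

4p^2 - 4pw + w^2 is a perfect-square trinomial: the outer terms are (2p)^2 and (w)^2, and the cross term is -2·2p·w.
So 4p^2 - 4pw + w^2 = (2p - w)^2 ≥ 0.

(2p - w)^2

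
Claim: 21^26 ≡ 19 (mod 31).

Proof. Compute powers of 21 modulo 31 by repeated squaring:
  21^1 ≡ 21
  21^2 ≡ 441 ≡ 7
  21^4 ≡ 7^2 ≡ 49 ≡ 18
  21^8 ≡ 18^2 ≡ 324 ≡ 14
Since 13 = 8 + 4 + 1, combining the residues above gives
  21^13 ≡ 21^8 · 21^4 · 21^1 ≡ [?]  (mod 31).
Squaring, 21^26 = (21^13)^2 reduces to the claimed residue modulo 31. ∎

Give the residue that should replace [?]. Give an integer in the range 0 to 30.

22

Multiply the listed residues: 14 · 18 · 21 = 252 → 5292.
Reducing modulo 31: 5292 = 170·31 + 22, so 21^13 ≡ 22.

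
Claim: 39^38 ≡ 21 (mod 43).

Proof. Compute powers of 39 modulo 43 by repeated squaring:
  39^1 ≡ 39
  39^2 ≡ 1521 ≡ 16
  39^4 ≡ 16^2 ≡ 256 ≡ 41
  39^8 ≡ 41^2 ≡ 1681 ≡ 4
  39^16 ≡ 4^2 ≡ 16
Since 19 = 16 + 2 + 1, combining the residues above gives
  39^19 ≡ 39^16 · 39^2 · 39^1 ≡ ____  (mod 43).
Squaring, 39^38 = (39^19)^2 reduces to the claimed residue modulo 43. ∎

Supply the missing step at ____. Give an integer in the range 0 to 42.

8

Multiply the listed residues: 16 · 16 · 39 = 256 → 9984.
Reducing modulo 43: 9984 = 232·43 + 8, so 39^19 ≡ 8.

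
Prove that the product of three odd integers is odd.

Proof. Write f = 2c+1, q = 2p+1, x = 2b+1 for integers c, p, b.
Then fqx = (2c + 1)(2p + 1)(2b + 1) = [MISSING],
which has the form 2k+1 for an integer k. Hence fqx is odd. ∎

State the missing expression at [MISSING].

Expanding: (2c + 1)(2p + 1)(2b + 1) = 8bcp + 4bc + 4bp + 2b + 4cp + 2c + 2p + 1.
Every term except the constant is even, so this is 2(4bcp + 2bc + 2bp + b + 2cp + c + p) + 1,
and 4bcp + 2bc + 2bp + b + 2cp + c + p ∈ ℤ gives the required form.

2(4bcp + 2bc + 2bp + b + 2cp + c + p) + 1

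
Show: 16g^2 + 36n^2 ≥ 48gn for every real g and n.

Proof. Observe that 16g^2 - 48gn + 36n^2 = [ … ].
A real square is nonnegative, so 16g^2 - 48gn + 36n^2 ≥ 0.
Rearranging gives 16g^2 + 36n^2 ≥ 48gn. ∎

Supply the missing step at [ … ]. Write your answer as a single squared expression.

(4g - 6n)^2

The leading and trailing coefficients are 4^2 and 6^2, and 48 = 2·4·6, so the trinomial is (4g - 6n)^2.
Hence 16g^2 - 48gn + 36n^2 ≥ 0.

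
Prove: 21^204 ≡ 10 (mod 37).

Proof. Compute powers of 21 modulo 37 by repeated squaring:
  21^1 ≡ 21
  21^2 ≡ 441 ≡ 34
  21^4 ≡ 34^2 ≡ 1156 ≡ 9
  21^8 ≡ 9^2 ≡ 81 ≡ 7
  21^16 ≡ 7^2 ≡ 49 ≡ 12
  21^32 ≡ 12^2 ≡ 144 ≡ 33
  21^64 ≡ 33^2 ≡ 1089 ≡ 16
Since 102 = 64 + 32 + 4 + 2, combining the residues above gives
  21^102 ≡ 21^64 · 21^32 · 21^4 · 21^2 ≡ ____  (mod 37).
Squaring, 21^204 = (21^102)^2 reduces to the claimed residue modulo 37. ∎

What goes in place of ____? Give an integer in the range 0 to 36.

Multiply the listed residues: 16 · 33 · 9 · 34 = 528 → 4752 → 161568.
Reducing modulo 37: 161568 = 4366·37 + 26, so 21^102 ≡ 26.

26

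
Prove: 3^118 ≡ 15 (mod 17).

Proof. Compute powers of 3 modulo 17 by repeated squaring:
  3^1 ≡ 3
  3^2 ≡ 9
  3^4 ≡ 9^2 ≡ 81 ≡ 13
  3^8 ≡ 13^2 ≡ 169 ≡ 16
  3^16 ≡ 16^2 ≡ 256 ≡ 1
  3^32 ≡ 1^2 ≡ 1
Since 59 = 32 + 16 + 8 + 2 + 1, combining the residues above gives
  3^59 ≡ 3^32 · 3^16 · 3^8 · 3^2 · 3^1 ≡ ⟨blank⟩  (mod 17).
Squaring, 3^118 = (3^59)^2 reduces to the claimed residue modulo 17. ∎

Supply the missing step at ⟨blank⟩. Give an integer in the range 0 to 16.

3^32 · 3^16 · 3^8 · 3^2 · 3^1 ≡ 1 · 1 · 16 · 9 · 3 = 432.
432 mod 17 = 7, so 3^59 ≡ 7 (mod 17).

7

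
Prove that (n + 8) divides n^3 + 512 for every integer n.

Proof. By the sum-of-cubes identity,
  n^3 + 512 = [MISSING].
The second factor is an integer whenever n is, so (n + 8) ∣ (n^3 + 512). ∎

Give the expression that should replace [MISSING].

(n + 8)(n^2 - 8n + 64)

a^3 + b^3 = (a + b)(a^2 - ab + b^2). With a = n, b = 8:
n^3 + 512 = (n + 8)(n^2 - 8n + 64).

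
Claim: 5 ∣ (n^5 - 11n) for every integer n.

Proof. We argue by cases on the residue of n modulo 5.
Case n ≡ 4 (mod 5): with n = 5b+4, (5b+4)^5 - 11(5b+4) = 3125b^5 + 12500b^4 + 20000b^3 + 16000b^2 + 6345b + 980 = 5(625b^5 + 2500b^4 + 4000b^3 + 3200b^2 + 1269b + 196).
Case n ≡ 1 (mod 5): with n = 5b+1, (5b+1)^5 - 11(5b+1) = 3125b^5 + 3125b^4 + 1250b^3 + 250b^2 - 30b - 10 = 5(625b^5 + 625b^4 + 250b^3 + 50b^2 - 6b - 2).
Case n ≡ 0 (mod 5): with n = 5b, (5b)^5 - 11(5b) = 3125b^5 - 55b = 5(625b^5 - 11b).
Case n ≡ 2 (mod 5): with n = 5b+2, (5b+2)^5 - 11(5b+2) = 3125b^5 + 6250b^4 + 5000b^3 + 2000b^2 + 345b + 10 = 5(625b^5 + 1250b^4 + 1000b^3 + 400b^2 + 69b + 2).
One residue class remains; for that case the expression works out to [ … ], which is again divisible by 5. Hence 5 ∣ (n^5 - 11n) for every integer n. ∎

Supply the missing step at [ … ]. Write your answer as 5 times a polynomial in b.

5(625b^5 + 1875b^4 + 2250b^3 + 1350b^2 + 394b + 42)

The residues treated are {4, 1, 0, 2}, so the missing case is n ≡ 3 (mod 5); write n = 5b+3.
Then (5b+3)^5 - 11(5b+3) = 3125b^5 + 9375b^4 + 11250b^3 + 6750b^2 + 1970b + 210 = 5(625b^5 + 1875b^4 + 2250b^3 + 1350b^2 + 394b + 42).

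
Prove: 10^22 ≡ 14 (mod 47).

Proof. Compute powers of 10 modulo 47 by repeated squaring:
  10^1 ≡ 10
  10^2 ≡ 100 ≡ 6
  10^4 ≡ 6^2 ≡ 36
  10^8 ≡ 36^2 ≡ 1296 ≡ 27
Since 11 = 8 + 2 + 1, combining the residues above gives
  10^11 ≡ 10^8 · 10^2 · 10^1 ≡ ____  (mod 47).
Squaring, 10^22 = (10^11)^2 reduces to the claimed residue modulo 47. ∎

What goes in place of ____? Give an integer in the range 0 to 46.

22

Multiply the listed residues: 27 · 6 · 10 = 162 → 1620.
Reducing modulo 47: 1620 = 34·47 + 22, so 10^11 ≡ 22.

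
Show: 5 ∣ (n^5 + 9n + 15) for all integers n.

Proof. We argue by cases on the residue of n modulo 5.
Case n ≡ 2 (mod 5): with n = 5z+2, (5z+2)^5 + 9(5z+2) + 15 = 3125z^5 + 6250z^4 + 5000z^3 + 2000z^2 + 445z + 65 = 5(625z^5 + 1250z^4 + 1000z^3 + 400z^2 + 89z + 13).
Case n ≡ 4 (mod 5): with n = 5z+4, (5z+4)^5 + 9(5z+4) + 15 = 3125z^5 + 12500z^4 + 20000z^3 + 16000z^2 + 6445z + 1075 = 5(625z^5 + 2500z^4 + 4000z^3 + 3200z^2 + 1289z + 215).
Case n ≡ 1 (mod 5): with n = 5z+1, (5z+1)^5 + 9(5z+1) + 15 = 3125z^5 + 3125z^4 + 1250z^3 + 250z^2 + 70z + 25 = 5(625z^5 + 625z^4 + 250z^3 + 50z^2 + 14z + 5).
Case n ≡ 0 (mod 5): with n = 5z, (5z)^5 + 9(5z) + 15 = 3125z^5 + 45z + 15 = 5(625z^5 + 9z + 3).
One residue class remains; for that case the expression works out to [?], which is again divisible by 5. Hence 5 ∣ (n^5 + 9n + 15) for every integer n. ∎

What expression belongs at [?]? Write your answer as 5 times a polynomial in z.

5(625z^5 + 1875z^4 + 2250z^3 + 1350z^2 + 414z + 57)

The residues treated are {2, 4, 1, 0}, so the missing case is n ≡ 3 (mod 5); write n = 5z+3.
Then (5z+3)^5 + 9(5z+3) + 15 = 3125z^5 + 9375z^4 + 11250z^3 + 6750z^2 + 2070z + 285 = 5(625z^5 + 1875z^4 + 2250z^3 + 1350z^2 + 414z + 57).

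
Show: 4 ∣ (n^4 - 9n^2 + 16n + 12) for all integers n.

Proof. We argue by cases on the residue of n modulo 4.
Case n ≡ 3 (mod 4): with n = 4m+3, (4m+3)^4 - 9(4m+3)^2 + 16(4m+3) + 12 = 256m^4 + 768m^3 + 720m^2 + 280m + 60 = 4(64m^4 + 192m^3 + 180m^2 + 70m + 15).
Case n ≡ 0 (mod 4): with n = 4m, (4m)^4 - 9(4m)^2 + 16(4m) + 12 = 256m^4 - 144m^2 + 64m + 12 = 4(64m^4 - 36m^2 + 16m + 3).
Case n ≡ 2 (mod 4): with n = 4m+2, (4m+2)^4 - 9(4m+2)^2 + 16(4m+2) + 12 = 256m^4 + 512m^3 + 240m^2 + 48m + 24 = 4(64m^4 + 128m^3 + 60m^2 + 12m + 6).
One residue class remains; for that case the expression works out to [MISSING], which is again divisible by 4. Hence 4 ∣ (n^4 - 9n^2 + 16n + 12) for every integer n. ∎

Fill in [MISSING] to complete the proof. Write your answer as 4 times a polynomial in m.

The residues treated are {3, 0, 2}, so the missing case is n ≡ 1 (mod 4); write n = 4m+1.
Then (4m+1)^4 - 9(4m+1)^2 + 16(4m+1) + 12 = 256m^4 + 256m^3 - 48m^2 + 8m + 20 = 4(64m^4 + 64m^3 - 12m^2 + 2m + 5).

4(64m^4 + 64m^3 - 12m^2 + 2m + 5)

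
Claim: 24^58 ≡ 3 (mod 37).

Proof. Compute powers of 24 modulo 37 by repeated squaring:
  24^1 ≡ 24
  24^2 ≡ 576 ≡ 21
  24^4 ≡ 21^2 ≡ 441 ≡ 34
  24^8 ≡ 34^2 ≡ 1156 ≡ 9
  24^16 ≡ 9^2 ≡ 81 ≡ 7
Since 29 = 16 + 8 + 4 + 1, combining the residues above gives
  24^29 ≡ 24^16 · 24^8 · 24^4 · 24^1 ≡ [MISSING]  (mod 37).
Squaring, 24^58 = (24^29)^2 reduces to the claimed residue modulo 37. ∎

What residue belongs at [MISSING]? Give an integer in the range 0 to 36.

15

24^16 · 24^8 · 24^4 · 24^1 ≡ 7 · 9 · 34 · 24 = 51408.
51408 mod 37 = 15, so 24^29 ≡ 15 (mod 37).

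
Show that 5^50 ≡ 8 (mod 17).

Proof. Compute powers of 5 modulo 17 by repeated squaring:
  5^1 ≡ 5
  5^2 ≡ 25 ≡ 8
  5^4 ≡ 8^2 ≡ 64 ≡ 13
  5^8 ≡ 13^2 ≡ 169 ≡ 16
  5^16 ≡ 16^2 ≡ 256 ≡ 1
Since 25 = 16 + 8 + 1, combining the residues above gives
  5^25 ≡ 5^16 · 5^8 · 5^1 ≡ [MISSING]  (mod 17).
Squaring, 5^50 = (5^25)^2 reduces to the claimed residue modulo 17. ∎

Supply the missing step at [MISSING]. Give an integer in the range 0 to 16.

12

5^16 · 5^8 · 5^1 ≡ 1 · 16 · 5 = 80.
80 mod 17 = 12, so 5^25 ≡ 12 (mod 17).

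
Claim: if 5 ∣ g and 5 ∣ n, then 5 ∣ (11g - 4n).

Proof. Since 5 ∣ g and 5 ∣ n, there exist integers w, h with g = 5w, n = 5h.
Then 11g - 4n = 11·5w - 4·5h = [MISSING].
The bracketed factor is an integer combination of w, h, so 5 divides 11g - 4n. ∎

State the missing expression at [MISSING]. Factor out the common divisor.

Pull the common 5 out of every term: 11·5w - 4·5h = 5(-4h + 11w).
-4h + 11w is an integer, which exhibits the divisibility.

5(-4h + 11w)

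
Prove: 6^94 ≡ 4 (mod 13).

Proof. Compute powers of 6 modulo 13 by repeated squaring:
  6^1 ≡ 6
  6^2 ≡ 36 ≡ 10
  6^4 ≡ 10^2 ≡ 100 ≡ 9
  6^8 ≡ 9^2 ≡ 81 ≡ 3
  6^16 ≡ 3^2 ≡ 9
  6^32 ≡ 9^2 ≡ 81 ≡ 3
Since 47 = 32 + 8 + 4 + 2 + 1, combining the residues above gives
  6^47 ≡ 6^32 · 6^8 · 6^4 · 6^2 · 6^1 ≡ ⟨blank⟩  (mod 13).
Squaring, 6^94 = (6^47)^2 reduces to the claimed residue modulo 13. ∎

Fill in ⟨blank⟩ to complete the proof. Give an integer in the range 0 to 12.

11

Multiply the listed residues: 3 · 3 · 9 · 10 · 6 = 9 → 81 → 810 → 4860.
Reducing modulo 13: 4860 = 373·13 + 11, so 6^47 ≡ 11.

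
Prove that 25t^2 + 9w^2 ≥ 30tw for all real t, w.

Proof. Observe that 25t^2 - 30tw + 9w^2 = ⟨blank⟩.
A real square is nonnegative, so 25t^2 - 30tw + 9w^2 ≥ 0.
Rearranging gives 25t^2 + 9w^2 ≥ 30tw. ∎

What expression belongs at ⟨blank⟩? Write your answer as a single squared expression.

The leading and trailing coefficients are 5^2 and 3^2, and 30 = 2·5·3, so the trinomial is (5t - 3w)^2.
Hence 25t^2 - 30tw + 9w^2 ≥ 0.

(5t - 3w)^2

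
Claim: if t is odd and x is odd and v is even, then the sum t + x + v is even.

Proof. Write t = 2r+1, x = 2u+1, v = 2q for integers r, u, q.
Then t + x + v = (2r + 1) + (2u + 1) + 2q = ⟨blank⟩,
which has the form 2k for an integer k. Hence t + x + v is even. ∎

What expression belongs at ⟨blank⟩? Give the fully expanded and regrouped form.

(2r + 1) + (2u + 1) + 2q = 2q + 2r + 2u + 2
= 2(q + r + u + 1).
Since q + r + u + 1 is an integer, the sum is of the form 2k for an integer k.

2(q + r + u + 1)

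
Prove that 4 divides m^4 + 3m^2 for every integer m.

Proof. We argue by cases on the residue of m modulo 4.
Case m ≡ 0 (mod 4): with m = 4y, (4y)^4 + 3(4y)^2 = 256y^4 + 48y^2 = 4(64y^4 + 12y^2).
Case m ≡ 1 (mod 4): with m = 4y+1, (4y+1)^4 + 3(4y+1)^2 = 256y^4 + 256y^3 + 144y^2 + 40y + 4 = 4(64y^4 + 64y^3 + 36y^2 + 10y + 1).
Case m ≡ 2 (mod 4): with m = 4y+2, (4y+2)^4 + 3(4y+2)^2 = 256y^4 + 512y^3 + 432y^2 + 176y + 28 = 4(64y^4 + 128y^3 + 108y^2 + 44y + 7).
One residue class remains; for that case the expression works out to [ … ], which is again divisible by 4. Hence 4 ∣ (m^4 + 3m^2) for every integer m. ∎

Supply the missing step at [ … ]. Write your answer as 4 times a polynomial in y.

4(64y^4 + 192y^3 + 228y^2 + 126y + 27)

Only m ≡ 3 (mod 4) is unaccounted for. Put m = 4y+3:
(4y+3)^4 + 3(4y+3)^2 expands to 256y^4 + 768y^3 + 912y^2 + 504y + 108,
and factoring out 4 leaves 4(64y^4 + 192y^3 + 228y^2 + 126y + 27).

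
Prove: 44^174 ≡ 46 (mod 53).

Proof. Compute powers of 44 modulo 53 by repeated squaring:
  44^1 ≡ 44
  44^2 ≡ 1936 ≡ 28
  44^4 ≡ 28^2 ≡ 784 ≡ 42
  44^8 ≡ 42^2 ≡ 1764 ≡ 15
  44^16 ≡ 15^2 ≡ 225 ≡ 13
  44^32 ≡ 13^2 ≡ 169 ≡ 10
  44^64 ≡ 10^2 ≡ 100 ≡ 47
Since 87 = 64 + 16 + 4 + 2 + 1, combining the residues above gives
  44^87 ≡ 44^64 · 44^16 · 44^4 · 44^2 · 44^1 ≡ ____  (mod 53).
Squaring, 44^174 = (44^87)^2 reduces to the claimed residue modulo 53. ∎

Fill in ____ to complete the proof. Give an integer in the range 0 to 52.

24

44^64 · 44^16 · 44^4 · 44^2 · 44^1 ≡ 47 · 13 · 42 · 28 · 44 = 31615584.
31615584 mod 53 = 24, so 44^87 ≡ 24 (mod 53).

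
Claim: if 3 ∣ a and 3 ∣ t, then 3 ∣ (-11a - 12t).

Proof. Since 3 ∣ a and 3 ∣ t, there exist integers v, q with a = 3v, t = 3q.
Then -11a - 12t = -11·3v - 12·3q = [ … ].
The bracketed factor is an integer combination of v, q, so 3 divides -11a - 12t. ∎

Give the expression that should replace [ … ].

Pull the common 3 out of every term: -11·3v - 12·3q = 3(-12q - 11v).
-12q - 11v is an integer, which exhibits the divisibility.

3(-12q - 11v)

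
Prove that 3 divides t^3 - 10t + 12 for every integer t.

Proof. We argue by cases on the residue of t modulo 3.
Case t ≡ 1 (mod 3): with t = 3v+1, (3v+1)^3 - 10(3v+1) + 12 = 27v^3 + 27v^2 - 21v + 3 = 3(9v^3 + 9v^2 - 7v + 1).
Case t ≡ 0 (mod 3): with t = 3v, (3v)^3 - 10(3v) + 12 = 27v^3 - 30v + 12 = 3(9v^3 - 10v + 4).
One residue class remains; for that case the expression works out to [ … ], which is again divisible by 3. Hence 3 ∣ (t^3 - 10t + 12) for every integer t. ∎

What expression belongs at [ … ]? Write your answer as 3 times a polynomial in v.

The residues treated are {1, 0}, so the missing case is t ≡ 2 (mod 3); write t = 3v+2.
Then (3v+2)^3 - 10(3v+2) + 12 = 27v^3 + 54v^2 + 6v = 3(9v^3 + 18v^2 + 2v).

3(9v^3 + 18v^2 + 2v)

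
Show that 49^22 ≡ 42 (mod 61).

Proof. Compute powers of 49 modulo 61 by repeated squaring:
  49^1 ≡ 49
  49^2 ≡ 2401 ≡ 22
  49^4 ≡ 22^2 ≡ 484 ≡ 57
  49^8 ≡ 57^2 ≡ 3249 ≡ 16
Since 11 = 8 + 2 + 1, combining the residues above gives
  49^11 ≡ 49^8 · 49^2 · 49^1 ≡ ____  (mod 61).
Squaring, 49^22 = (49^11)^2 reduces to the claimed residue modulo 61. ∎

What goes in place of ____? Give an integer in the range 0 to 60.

46

49^8 · 49^2 · 49^1 ≡ 16 · 22 · 49 = 17248.
17248 mod 61 = 46, so 49^11 ≡ 46 (mod 61).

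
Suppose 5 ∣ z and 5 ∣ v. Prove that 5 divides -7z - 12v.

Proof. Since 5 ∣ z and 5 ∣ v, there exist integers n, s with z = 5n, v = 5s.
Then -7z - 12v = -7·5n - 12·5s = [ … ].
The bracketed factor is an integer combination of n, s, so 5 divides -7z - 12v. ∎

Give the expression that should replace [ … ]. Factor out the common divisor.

Each term has a factor of 5: -7·5n - 12·5s = 5·(-7n - 12s).
Since -7n - 12s is an integer, 5 ∣ (-7z - 12v).

5(-7n - 12s)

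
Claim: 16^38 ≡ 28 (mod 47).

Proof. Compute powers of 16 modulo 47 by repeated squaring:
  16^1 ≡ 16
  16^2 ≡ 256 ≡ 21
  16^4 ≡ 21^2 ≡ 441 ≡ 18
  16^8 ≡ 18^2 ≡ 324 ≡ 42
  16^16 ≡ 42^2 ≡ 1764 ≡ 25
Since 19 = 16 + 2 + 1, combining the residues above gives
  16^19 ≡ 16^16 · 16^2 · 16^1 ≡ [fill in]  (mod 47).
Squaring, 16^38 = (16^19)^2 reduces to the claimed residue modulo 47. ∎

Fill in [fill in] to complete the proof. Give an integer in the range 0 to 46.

34

Multiply the listed residues: 25 · 21 · 16 = 525 → 8400.
Reducing modulo 47: 8400 = 178·47 + 34, so 16^19 ≡ 34.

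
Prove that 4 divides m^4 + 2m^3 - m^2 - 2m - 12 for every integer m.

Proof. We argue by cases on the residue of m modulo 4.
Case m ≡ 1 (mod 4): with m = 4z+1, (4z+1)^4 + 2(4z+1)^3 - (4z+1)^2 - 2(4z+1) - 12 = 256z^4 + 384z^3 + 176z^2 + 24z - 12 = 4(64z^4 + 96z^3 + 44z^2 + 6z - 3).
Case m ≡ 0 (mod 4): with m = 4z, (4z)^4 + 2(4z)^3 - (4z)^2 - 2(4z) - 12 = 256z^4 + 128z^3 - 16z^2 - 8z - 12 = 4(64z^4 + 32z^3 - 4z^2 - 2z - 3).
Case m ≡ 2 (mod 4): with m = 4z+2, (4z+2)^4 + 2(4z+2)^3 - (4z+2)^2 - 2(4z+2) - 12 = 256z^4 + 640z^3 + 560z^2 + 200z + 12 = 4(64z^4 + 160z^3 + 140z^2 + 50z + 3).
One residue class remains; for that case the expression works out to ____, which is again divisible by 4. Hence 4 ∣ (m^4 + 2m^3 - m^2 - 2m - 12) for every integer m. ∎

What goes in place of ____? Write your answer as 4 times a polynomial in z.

4(64z^4 + 224z^3 + 284z^2 + 154z + 27)

The residues treated are {1, 0, 2}, so the missing case is m ≡ 3 (mod 4); write m = 4z+3.
Then (4z+3)^4 + 2(4z+3)^3 - (4z+3)^2 - 2(4z+3) - 12 = 256z^4 + 896z^3 + 1136z^2 + 616z + 108 = 4(64z^4 + 224z^3 + 284z^2 + 154z + 27).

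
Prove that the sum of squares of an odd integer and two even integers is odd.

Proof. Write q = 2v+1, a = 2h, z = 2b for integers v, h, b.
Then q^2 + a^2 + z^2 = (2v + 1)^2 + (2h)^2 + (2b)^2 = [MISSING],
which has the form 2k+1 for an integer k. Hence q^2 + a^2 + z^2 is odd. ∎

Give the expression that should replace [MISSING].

Expanding: (2v + 1)^2 + (2h)^2 + (2b)^2 = 4b^2 + 4h^2 + 4v^2 + 4v + 1.
Every term except the constant is even, so this is 2(2b^2 + 2h^2 + 2v^2 + 2v) + 1,
and 2b^2 + 2h^2 + 2v^2 + 2v ∈ ℤ gives the required form.

2(2b^2 + 2h^2 + 2v^2 + 2v) + 1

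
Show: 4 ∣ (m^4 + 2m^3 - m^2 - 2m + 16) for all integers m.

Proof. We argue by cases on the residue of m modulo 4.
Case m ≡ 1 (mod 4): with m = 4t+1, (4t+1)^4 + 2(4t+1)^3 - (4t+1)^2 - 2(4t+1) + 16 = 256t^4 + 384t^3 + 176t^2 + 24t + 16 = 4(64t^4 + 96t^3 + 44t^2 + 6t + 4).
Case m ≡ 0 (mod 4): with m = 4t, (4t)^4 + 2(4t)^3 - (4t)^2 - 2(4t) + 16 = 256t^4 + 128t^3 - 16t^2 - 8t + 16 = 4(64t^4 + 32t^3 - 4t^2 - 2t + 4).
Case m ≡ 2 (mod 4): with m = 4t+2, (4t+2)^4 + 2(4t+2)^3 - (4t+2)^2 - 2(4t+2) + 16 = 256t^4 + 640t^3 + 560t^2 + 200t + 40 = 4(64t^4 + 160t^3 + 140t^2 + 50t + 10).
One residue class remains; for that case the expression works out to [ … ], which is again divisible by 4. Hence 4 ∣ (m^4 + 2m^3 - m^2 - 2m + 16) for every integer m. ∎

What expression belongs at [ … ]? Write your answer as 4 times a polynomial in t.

4(64t^4 + 224t^3 + 284t^2 + 154t + 34)

Only m ≡ 3 (mod 4) is unaccounted for. Put m = 4t+3:
(4t+3)^4 + 2(4t+3)^3 - (4t+3)^2 - 2(4t+3) + 16 expands to 256t^4 + 896t^3 + 1136t^2 + 616t + 136,
and factoring out 4 leaves 4(64t^4 + 224t^3 + 284t^2 + 154t + 34).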